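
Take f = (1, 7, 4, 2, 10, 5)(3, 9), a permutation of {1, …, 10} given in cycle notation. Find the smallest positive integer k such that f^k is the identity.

6

The cycle type of f is (6, 2, 1, 1).
The order is lcm(6, 2) = 6.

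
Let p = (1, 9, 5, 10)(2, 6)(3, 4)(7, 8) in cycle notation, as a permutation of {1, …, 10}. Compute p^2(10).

9

10 lies in the 4-cycle (1, 9, 5, 10).
Advancing 2 steps from 10: 10 → 1 → 9.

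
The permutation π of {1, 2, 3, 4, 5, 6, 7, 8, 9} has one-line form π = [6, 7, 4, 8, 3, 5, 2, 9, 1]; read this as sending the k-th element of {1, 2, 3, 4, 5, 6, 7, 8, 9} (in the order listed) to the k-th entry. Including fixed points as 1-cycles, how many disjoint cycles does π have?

2

The cycle decomposition is (1, 6, 5, 3, 4, 8, 9)(2, 7), which has 2 cycles (counting 1-cycles).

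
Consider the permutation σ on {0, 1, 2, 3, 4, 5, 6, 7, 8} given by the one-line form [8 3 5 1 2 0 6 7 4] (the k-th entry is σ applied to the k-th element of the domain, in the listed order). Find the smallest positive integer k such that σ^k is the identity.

The disjoint-cycle form of σ has cycle lengths 5, 2, 1, 1.
The order is lcm(5, 2) = 10.

10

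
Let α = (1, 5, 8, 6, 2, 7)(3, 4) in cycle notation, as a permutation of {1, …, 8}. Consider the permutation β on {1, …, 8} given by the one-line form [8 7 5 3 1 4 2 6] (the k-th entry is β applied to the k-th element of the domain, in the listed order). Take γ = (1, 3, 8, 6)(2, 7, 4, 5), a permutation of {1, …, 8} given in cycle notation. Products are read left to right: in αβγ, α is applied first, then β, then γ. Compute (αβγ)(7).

Chase 7: α(7) = 1; β(1) = 8; γ(8) = 6. Hence (αβγ)(7) = 6.

6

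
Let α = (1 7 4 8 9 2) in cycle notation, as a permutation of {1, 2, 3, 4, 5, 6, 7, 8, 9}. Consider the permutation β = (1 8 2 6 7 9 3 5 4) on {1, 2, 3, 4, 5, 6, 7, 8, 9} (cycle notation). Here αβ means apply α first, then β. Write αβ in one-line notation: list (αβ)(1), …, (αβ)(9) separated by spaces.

9 8 5 2 4 7 1 3 6

For each element, apply α then β: 1 → 7 → 9; 2 → 1 → 8; 3 → 3 → 5; 4 → 8 → 2; 5 → 5 → 4; 6 → 6 → 7; 7 → 4 → 1; 8 → 9 → 3; 9 → 2 → 6.
Collecting the images, αβ = [9 8 5 2 4 7 1 3 6].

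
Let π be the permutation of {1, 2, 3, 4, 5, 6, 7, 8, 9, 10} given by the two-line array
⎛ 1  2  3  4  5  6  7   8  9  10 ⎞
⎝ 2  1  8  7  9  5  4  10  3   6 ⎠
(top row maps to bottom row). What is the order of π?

6

The disjoint-cycle form of π has cycle lengths 6, 2, 2.
The order is lcm(6, 2, 2) = 6.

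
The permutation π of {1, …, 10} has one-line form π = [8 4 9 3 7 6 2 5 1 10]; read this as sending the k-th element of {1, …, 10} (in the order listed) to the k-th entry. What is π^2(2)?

3

Tracing 2 → 4 → … returns to 2 after 8 steps, so 2 lies in an 8-cycle (1, 8, 5, 7, 2, 4, 3, 9).
Stepping 2 places around the cycle: 2 → 4 → 3.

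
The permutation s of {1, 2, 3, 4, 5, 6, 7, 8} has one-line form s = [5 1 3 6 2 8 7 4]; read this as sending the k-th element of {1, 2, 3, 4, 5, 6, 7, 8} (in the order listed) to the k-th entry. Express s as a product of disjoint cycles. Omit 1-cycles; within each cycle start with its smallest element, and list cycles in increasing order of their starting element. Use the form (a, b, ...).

Start at 1 and follow images: 1 → 5 → 2 → 1, giving the cycle (1, 5, 2).
Continuing from each remaining unvisited element yields (1, 5, 2)(4, 6, 8).

(1, 5, 2)(4, 6, 8)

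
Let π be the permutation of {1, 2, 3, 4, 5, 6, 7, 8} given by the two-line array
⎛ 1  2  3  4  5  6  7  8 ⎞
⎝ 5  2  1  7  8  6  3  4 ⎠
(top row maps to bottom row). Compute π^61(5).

8

Tracing 5 → 8 → … returns to 5 after 6 steps, so 5 lies in a 6-cycle (1 5 8 4 7 3).
On a 6-cycle, π^6 is the identity, so π^61 = π^1 there (61 ≡ 1 mod 6).
Advancing 1 step from 5: 5 → 8.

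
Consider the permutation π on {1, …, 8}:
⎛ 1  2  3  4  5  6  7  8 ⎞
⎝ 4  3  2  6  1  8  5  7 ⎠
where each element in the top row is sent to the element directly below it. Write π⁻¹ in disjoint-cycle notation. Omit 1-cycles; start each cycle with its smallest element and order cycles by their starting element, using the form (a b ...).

(1 5 7 8 6 4)(2 3)

First write π in disjoint cycles: (1 4 6 8 7 5)(2 3).
Reversing each cycle (and rotating so the smallest element leads) gives π⁻¹ = (1 5 7 8 6 4)(2 3).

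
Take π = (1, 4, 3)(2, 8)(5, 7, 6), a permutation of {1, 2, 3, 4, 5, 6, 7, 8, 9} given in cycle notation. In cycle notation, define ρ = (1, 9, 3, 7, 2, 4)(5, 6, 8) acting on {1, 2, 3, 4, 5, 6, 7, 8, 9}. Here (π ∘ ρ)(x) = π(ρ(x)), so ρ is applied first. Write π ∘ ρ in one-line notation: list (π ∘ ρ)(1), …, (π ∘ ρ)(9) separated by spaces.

9 3 6 4 5 2 8 7 1

(π ∘ ρ)(x) = π(ρ(x)). Computing each image: π(ρ(1)) = π(9) = 9, π(ρ(2)) = π(4) = 3, π(ρ(3)) = π(7) = 6, π(ρ(4)) = π(1) = 4, π(ρ(5)) = π(6) = 5, π(ρ(6)) = π(8) = 2, π(ρ(7)) = π(2) = 8, π(ρ(8)) = π(5) = 7, π(ρ(9)) = π(3) = 1.
Hence π ∘ ρ = [9 3 6 4 5 2 8 7 1].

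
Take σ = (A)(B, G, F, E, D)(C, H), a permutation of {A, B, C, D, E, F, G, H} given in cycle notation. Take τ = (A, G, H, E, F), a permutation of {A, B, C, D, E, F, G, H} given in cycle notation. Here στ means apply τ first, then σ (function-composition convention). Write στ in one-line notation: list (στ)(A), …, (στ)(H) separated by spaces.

F G H B E A C D

Chase each element through τ then σ: A → G → F; B → B → G; C → C → H; D → D → B; E → F → E; F → A → A; G → H → C; H → E → D.
So στ in one-line form is F G H B E A C D.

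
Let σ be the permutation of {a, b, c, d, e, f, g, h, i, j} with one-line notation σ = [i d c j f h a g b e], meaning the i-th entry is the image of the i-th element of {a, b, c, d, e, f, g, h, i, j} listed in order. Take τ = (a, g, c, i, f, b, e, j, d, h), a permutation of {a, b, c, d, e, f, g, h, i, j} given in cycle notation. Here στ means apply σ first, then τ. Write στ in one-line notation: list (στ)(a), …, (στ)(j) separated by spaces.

Chase each element through σ then τ: a → i → f; b → d → h; c → c → i; d → j → d; e → f → b; f → h → a; g → a → g; h → g → c; i → b → e; j → e → j.
So στ in one-line form is f h i d b a g c e j.

f h i d b a g c e j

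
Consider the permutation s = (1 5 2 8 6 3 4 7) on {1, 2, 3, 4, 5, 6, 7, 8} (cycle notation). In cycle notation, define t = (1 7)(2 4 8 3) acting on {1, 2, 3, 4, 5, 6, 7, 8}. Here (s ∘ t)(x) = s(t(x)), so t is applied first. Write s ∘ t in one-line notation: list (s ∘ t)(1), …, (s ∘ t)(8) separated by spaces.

1 7 8 6 2 3 5 4

(s ∘ t)(x) = s(t(x)). Computing each image: s(t(1)) = s(7) = 1, s(t(2)) = s(4) = 7, s(t(3)) = s(2) = 8, s(t(4)) = s(8) = 6, s(t(5)) = s(5) = 2, s(t(6)) = s(6) = 3, s(t(7)) = s(1) = 5, s(t(8)) = s(3) = 4.
Hence s ∘ t = [1 7 8 6 2 3 5 4].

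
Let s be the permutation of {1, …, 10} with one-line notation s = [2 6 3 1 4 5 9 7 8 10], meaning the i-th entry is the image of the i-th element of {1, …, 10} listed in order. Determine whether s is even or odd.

In disjoint-cycle form the cycle lengths are 5, 3, 1, 1.
A cycle is odd iff its length is even; s has 0 even-length cycles, so sgn(s) = (−1)^0 and s is even.

even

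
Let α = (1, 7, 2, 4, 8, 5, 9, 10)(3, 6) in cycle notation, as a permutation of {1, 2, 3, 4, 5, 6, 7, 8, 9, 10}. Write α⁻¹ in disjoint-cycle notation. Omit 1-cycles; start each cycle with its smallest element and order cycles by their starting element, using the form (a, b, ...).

(1, 10, 9, 5, 8, 4, 2, 7)(3, 6)

If α sends a → b within a cycle, α⁻¹ sends b → a; equivalently, reverse each cycle.
After reversing and putting each cycle's least element first, α⁻¹ = (1, 10, 9, 5, 8, 4, 2, 7)(3, 6).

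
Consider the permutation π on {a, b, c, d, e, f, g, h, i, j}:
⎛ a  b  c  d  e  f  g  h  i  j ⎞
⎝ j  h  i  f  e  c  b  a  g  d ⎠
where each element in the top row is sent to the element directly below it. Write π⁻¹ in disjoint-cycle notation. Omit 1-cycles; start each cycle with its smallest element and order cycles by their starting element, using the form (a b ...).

(a h b g i c f d j)

First write π in disjoint cycles: (a j d f c i g b h).
The inverse reverses every cycle; in canonical form, π⁻¹ = (a h b g i c f d j).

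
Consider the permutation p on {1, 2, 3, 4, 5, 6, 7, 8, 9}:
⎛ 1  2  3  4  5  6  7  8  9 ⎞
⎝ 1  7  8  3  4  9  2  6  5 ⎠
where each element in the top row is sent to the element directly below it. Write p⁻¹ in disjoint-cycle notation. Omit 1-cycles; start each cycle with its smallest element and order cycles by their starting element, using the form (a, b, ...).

(2, 7)(3, 4, 5, 9, 6, 8)

First write p in disjoint cycles: (2, 7)(3, 8, 6, 9, 5, 4).
Reversing each cycle (and rotating so the smallest element leads) gives p⁻¹ = (2, 7)(3, 4, 5, 9, 6, 8).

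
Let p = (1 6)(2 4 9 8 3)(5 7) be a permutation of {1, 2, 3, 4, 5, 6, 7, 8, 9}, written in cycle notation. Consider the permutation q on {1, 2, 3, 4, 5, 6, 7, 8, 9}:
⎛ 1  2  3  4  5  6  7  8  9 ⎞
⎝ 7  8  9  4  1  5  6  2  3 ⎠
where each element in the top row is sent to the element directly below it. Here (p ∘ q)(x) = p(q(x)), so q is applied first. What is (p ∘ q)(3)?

8

First apply q: q(3) = 9, then p(9) = 8. Thus (p ∘ q)(3) = 8.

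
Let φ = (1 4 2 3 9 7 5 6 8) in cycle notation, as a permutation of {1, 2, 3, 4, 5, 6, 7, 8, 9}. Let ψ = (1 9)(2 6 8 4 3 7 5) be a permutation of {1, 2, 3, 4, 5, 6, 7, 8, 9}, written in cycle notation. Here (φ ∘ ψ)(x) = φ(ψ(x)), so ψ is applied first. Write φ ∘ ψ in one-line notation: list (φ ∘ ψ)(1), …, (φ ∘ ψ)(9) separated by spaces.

(φ ∘ ψ)(x) = φ(ψ(x)). Computing each image: φ(ψ(1)) = φ(9) = 7, φ(ψ(2)) = φ(6) = 8, φ(ψ(3)) = φ(7) = 5, φ(ψ(4)) = φ(3) = 9, φ(ψ(5)) = φ(2) = 3, φ(ψ(6)) = φ(8) = 1, φ(ψ(7)) = φ(5) = 6, φ(ψ(8)) = φ(4) = 2, φ(ψ(9)) = φ(1) = 4.
Hence φ ∘ ψ = [7 8 5 9 3 1 6 2 4].

7 8 5 9 3 1 6 2 4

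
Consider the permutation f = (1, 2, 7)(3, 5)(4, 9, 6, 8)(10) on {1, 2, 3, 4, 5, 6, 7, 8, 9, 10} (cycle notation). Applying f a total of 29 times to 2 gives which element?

1

2 lies in the 3-cycle (1, 2, 7).
On a 3-cycle, f^3 is the identity, so f^29 = f^2 there (29 ≡ 2 mod 3).
Stepping 2 places around the cycle: 2 → 7 → 1.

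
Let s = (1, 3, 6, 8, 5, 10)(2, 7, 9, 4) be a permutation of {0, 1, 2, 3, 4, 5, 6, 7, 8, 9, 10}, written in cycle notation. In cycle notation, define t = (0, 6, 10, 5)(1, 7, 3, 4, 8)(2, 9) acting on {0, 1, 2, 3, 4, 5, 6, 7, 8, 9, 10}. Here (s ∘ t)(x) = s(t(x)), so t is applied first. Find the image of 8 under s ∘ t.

3

(s ∘ t)(8) = s(t(8)). t(8) = 1, then s(1) = 3. So (s ∘ t)(8) = 3.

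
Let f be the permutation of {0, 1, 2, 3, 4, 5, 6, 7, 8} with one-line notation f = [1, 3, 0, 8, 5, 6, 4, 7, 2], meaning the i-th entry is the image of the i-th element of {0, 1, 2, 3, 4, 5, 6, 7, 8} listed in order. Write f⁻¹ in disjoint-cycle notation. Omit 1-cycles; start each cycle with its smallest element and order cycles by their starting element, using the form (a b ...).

The cycle decomposition of f is (0 1 3 8 2)(4 5 6).
The inverse reverses every cycle; in canonical form, f⁻¹ = (0 2 8 3 1)(4 6 5).

(0 2 8 3 1)(4 6 5)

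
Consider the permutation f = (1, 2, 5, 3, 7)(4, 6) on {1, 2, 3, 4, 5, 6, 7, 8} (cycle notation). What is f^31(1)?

1 lies in the 5-cycle (1, 2, 5, 3, 7).
On a 5-cycle, f^5 is the identity, so f^31 = f^1 there (31 ≡ 1 mod 5).
Advancing 1 step from 1: 1 → 2.

2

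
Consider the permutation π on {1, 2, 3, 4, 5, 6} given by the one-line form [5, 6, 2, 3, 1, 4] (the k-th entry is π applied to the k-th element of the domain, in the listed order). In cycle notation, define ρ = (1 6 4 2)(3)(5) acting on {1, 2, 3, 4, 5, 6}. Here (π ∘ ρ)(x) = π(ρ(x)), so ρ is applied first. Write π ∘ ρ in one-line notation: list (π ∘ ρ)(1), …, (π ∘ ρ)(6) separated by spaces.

4 5 2 6 1 3

(π ∘ ρ)(x) = π(ρ(x)). Computing each image: π(ρ(1)) = π(6) = 4, π(ρ(2)) = π(1) = 5, π(ρ(3)) = π(3) = 2, π(ρ(4)) = π(2) = 6, π(ρ(5)) = π(5) = 1, π(ρ(6)) = π(4) = 3.
Hence π ∘ ρ = [4 5 2 6 1 3].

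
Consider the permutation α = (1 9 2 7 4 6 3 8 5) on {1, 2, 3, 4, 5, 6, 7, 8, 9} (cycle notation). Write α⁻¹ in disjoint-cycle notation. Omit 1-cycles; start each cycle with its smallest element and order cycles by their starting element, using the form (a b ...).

The inverse reverses each cycle.
Reversing each cycle of α and rotating so the smallest element leads gives (1 5 8 3 6 4 7 2 9).

(1 5 8 3 6 4 7 2 9)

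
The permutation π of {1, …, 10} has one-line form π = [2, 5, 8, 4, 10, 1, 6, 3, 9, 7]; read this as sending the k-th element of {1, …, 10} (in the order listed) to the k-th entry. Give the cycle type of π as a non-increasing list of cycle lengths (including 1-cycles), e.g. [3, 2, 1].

[6, 2, 1, 1]

The disjoint cycles are (1, 2, 5, 10, 7, 6)(3, 8)(4)(9), with lengths 6, 2, 1, 1 in non-increasing order.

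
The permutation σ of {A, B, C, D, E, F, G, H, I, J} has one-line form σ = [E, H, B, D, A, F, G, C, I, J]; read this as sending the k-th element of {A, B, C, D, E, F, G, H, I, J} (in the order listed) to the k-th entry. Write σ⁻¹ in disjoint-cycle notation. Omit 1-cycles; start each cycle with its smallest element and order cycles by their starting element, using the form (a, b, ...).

(A, E)(B, C, H)

The cycle decomposition of σ is (A, E)(B, H, C).
Reversing each cycle (and rotating so the smallest element leads) gives σ⁻¹ = (A, E)(B, C, H).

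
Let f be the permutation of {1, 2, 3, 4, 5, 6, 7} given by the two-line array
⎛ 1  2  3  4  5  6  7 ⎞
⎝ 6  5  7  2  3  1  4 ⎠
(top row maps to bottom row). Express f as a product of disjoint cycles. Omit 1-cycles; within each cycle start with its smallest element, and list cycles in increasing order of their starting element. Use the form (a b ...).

(1 6)(2 5 3 7 4)

Start at 1 and follow images: 1 → 6 → 1, giving the cycle (1 6).
Repeating from the next unused element and collecting all non-trivial cycles gives (1 6)(2 5 3 7 4).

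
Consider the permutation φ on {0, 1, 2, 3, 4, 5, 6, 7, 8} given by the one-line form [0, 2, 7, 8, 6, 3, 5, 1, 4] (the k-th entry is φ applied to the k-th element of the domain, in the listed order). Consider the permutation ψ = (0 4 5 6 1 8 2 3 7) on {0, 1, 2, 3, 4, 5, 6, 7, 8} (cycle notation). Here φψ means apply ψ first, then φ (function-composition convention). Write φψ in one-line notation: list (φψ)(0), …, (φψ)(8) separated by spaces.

6 4 8 1 3 5 2 0 7

For each element, apply ψ then φ: 0 → 4 → 6; 1 → 8 → 4; 2 → 3 → 8; 3 → 7 → 1; 4 → 5 → 3; 5 → 6 → 5; 6 → 1 → 2; 7 → 0 → 0; 8 → 2 → 7.
So φψ in one-line form is 6 4 8 1 3 5 2 0 7.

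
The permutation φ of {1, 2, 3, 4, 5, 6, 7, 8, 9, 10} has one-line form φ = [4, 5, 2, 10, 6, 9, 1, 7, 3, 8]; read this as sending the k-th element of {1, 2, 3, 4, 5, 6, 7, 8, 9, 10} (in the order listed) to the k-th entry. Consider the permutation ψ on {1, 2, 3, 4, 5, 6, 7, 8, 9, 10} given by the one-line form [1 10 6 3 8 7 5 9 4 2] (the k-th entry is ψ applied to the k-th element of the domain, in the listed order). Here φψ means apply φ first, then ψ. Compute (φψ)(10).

9

φ(10) = 8, then ψ(8) = 9; composing gives (φψ)(10) = 9.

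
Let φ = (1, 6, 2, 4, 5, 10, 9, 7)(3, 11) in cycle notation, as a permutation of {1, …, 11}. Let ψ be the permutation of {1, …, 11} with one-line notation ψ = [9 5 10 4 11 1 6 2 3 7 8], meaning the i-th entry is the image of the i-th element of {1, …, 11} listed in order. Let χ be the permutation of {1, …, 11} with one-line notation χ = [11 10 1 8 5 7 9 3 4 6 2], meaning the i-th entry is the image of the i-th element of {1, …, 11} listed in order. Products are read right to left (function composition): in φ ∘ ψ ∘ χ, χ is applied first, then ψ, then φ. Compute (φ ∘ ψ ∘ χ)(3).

7

(φ ∘ ψ ∘ χ)(3) = φ(ψ(χ(3))). χ(3) = 1, then ψ(1) = 9, then φ(9) = 7, so the result is 7.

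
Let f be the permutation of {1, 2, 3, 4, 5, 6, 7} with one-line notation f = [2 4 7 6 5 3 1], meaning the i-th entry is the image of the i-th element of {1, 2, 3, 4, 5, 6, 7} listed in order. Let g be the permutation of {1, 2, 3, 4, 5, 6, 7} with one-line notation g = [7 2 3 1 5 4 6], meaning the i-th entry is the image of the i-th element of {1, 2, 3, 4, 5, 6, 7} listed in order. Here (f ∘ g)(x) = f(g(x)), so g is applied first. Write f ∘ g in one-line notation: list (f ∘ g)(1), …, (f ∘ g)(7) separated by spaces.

(f ∘ g)(x) = f(g(x)). Computing each image: f(g(1)) = f(7) = 1, f(g(2)) = f(2) = 4, f(g(3)) = f(3) = 7, f(g(4)) = f(1) = 2, f(g(5)) = f(5) = 5, f(g(6)) = f(4) = 6, f(g(7)) = f(6) = 3.
Hence f ∘ g = [1 4 7 2 5 6 3].

1 4 7 2 5 6 3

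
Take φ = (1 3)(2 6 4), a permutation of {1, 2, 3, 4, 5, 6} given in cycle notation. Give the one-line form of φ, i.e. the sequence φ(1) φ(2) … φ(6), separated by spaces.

3 6 1 2 5 4

Each element maps to the next entry in its cycle (wrapping to the front): 1↦3, 2↦6, 3↦1, 4↦2, 5↦5, 6↦4.
Listing these in domain order gives 3 6 1 2 5 4.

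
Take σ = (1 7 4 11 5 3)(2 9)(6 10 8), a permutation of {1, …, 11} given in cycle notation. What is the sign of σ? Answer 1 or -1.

The cycle lengths are 6, 3, 2.
A cycle is odd iff its length is even; σ has 2 even-length cycles, so sgn(σ) = (−1)^2 and σ is even.

1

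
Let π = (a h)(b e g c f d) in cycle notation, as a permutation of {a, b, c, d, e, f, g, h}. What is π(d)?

Within (b e g c f d), d ↦ b.

b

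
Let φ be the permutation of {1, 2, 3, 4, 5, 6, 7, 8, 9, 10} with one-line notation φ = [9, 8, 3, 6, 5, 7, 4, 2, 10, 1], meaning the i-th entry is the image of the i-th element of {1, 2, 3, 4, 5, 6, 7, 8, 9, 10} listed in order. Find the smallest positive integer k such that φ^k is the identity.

Decomposing into disjoint cycles gives cycle lengths 3, 3, 2, 1, 1.
Since disjoint cycles commute, ord(φ) = lcm(3, 3, 2) = 6.

6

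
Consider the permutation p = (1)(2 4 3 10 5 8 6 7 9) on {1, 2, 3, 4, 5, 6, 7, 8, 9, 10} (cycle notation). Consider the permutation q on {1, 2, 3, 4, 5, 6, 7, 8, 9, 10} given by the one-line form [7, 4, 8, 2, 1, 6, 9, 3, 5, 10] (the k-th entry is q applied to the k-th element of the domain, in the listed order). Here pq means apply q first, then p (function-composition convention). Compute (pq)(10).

5

First apply q: q(10) = 10, then p(10) = 5. Thus (pq)(10) = 5.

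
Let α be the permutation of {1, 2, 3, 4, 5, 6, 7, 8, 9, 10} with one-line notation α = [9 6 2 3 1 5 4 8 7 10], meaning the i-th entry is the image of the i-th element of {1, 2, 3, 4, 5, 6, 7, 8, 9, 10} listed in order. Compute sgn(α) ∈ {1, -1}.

In disjoint-cycle form the cycle lengths are 8, 1, 1.
A cycle is odd iff its length is even; α has 1 even-length cycle, so sgn(α) = (−1)^1 and α is odd.

-1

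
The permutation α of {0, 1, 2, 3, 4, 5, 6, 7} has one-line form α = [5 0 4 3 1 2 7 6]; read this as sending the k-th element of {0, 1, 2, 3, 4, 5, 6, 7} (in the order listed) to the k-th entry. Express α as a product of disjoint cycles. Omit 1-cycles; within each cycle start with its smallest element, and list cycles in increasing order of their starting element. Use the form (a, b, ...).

(0, 5, 2, 4, 1)(6, 7)

From 0: 0 → 5 → 2 → 4 → 1 → 0, closing the cycle (0, 5, 2, 4, 1).
Repeating from the next unused element and collecting all non-trivial cycles gives (0, 5, 2, 4, 1)(6, 7).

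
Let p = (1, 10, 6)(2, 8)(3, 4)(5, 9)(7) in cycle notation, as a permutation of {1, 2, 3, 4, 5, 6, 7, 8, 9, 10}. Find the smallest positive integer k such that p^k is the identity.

The cycle type of p is (3, 2, 2, 2, 1).
The order is lcm(3, 2, 2, 2) = 6.

6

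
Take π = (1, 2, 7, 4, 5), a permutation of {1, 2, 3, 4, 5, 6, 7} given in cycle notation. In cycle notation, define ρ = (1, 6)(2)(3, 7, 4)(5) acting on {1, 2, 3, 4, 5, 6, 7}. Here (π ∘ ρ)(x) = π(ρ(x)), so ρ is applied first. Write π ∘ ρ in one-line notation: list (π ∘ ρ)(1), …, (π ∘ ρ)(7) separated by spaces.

(π ∘ ρ)(x) = π(ρ(x)). Computing each image: π(ρ(1)) = π(6) = 6, π(ρ(2)) = π(2) = 7, π(ρ(3)) = π(7) = 4, π(ρ(4)) = π(3) = 3, π(ρ(5)) = π(5) = 1, π(ρ(6)) = π(1) = 2, π(ρ(7)) = π(4) = 5.
Hence π ∘ ρ = [6 7 4 3 1 2 5].

6 7 4 3 1 2 5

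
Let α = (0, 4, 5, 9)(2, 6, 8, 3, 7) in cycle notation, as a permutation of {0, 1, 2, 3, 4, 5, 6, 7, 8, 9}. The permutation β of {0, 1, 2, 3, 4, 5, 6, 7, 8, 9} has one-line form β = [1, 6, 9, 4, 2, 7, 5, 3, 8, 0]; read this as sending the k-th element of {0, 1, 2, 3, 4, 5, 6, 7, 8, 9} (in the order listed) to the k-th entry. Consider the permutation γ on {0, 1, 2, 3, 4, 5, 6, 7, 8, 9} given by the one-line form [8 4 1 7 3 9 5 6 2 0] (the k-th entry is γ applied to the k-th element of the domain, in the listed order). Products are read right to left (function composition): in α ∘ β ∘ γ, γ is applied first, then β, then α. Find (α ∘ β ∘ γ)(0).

Chase 0: γ(0) = 8; β(8) = 8; α(8) = 3. Hence (α ∘ β ∘ γ)(0) = 3.

3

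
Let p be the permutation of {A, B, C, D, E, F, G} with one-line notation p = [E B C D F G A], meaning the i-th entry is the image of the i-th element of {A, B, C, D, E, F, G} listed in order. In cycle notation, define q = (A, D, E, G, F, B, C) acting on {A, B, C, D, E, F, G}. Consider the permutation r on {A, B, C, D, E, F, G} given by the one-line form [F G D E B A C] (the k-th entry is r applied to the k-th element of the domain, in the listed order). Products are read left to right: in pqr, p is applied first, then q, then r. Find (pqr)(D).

B

(pqr)(D) = r(q(p(D))). p(D) = D, then q(D) = E, then r(E) = B, so the result is B.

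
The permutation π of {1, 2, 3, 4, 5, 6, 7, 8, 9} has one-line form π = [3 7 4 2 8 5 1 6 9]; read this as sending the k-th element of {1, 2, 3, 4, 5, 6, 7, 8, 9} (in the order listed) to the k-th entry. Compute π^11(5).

6

Tracing 5 → 8 → … returns to 5 after 3 steps, so 5 lies in a 3-cycle (5 8 6).
Since the cycle has length 3, π^11 acts on it the same as π^2 (11 mod 3 = 2).
Stepping 2 places around the cycle: 5 → 8 → 6.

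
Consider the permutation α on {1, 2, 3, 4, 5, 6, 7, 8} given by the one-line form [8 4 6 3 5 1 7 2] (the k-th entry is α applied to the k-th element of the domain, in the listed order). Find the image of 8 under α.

2

8 is element number 8 of the domain, and entry number 8 of the one-line form is 2, so α(8) = 2.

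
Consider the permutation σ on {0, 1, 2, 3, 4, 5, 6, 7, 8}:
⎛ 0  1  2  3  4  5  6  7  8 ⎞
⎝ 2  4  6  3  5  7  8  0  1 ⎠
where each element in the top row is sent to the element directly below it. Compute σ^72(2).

2

Tracing 2 → 6 → … returns to 2 after 8 steps, so 2 lies in an 8-cycle (0 2 6 8 1 4 5 7).
Powers repeat with period 8 on this cycle, and 72 mod 8 = 0, so σ^72(2) = σ^0(2).
So σ^72(2) = 2.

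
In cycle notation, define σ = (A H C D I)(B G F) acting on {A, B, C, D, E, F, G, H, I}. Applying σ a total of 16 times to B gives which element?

G

B lies in the 3-cycle (B G F).
Since the cycle has length 3, σ^16 acts on it the same as σ^1 (16 mod 3 = 1).
Advancing 1 step from B: B → G.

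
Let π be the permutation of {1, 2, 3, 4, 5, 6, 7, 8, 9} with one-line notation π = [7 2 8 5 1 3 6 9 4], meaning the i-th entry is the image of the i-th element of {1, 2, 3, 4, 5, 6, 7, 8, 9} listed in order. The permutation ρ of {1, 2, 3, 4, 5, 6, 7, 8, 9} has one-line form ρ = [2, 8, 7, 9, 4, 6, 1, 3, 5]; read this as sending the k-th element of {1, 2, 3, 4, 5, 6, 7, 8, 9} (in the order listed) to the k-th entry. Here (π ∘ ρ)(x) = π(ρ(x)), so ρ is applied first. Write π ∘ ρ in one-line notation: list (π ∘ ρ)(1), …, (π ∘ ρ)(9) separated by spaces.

(π ∘ ρ)(x) = π(ρ(x)). Computing each image: π(ρ(1)) = π(2) = 2, π(ρ(2)) = π(8) = 9, π(ρ(3)) = π(7) = 6, π(ρ(4)) = π(9) = 4, π(ρ(5)) = π(4) = 5, π(ρ(6)) = π(6) = 3, π(ρ(7)) = π(1) = 7, π(ρ(8)) = π(3) = 8, π(ρ(9)) = π(5) = 1.
Hence π ∘ ρ = [2 9 6 4 5 3 7 8 1].

2 9 6 4 5 3 7 8 1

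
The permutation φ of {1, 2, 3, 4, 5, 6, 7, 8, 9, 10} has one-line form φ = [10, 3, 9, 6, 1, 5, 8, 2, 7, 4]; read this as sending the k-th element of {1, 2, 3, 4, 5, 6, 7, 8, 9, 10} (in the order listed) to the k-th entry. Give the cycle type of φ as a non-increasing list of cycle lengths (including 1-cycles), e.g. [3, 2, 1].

The disjoint cycles are (1, 10, 4, 6, 5)(2, 3, 9, 7, 8), with lengths 5, 5 in non-increasing order.

[5, 5]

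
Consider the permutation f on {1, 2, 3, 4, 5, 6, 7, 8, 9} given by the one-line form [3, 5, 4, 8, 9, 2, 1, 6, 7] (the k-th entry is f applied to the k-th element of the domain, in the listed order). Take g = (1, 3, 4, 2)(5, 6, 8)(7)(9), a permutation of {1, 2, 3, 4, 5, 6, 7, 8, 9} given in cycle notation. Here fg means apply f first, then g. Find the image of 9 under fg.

7

f(9) = 7, then g(7) = 7; composing gives (fg)(9) = 7.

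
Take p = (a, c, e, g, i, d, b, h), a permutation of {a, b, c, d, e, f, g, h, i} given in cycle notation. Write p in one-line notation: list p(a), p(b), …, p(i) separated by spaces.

c h e b g f i a d

Reading each image from the cycles: a→c, b→h, c→e, d→b, e→g, f→f, g→i, h→a, i→d.
So the one-line form is c h e b g f i a d.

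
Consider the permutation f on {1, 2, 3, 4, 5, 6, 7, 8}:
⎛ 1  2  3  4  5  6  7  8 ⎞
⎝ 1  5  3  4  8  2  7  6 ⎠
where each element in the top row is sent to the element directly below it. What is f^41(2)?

Tracing 2 → 5 → … returns to 2 after 4 steps, so 2 lies in a 4-cycle (2, 5, 8, 6).
Powers repeat with period 4 on this cycle, and 41 mod 4 = 1, so f^41(2) = f^1(2).
Stepping 1 place around the cycle: 2 → 5.

5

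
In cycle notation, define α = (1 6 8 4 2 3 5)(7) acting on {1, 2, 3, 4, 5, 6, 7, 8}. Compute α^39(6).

6 lies in the 7-cycle (1 6 8 4 2 3 5).
Since the cycle has length 7, α^39 acts on it the same as α^4 (39 mod 7 = 4).
Advancing 4 steps from 6: 6 → 8 → 4 → 2 → 3.

3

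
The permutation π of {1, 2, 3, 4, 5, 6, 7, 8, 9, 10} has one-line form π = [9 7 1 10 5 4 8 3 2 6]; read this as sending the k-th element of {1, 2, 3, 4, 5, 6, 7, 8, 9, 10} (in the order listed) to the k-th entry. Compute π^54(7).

7

Tracing 7 → 8 → … returns to 7 after 6 steps, so 7 lies in a 6-cycle (1 9 2 7 8 3).
On a 6-cycle, π^6 is the identity, so π^54 = π^0 there (54 ≡ 0 mod 6).
So π^54(7) = 7.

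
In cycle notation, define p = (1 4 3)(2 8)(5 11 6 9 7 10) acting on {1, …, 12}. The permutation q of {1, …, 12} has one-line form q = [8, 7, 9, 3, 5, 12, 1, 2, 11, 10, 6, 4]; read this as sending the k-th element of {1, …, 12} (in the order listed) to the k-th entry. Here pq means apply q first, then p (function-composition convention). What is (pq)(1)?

2

First apply q: q(1) = 8, then p(8) = 2. Thus (pq)(1) = 2.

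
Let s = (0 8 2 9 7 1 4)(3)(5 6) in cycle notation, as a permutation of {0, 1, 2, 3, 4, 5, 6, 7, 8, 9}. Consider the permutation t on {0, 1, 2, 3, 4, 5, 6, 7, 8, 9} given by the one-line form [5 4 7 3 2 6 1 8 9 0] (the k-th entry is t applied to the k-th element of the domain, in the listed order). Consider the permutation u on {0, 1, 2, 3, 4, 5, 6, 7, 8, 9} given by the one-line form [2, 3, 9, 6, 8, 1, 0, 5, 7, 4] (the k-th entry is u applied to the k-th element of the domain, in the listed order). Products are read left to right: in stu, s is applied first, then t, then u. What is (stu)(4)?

1

Apply the permutations in order: s(4) = 0, then t(0) = 5, then u(5) = 1. So (stu)(4) = 1.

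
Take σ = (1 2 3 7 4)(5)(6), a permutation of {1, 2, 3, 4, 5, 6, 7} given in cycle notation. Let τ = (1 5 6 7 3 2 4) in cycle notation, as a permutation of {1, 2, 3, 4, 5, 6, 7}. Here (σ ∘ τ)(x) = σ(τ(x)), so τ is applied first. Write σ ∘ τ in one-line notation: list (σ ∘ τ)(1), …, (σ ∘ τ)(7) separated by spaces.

5 1 3 2 6 4 7

(σ ∘ τ)(x) = σ(τ(x)). Computing each image: σ(τ(1)) = σ(5) = 5, σ(τ(2)) = σ(4) = 1, σ(τ(3)) = σ(2) = 3, σ(τ(4)) = σ(1) = 2, σ(τ(5)) = σ(6) = 6, σ(τ(6)) = σ(7) = 4, σ(τ(7)) = σ(3) = 7.
Hence σ ∘ τ = [5 1 3 2 6 4 7].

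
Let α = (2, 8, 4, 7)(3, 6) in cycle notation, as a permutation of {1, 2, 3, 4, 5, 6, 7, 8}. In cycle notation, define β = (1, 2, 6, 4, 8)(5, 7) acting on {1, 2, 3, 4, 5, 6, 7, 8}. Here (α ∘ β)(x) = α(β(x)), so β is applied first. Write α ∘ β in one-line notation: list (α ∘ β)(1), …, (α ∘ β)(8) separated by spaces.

8 3 6 4 2 7 5 1

(α ∘ β)(x) = α(β(x)). Computing each image: α(β(1)) = α(2) = 8, α(β(2)) = α(6) = 3, α(β(3)) = α(3) = 6, α(β(4)) = α(8) = 4, α(β(5)) = α(7) = 2, α(β(6)) = α(4) = 7, α(β(7)) = α(5) = 5, α(β(8)) = α(1) = 1.
Hence α ∘ β = [8 3 6 4 2 7 5 1].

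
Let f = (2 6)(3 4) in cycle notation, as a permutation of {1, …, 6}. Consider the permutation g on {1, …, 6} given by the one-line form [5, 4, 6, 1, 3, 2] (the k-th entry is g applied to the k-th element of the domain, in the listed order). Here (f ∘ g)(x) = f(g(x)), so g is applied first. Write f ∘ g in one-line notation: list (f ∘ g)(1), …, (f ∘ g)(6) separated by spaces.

(f ∘ g)(x) = f(g(x)). Computing each image: f(g(1)) = f(5) = 5, f(g(2)) = f(4) = 3, f(g(3)) = f(6) = 2, f(g(4)) = f(1) = 1, f(g(5)) = f(3) = 4, f(g(6)) = f(2) = 6.
Hence f ∘ g = [5 3 2 1 4 6].

5 3 2 1 4 6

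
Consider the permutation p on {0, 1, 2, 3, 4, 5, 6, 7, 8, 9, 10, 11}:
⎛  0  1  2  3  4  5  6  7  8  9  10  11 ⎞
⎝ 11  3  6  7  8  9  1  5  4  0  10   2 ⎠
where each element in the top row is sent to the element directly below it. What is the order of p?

Decomposing into disjoint cycles gives cycle lengths 9, 2, 1.
The order of p is the least common multiple of its cycle lengths: lcm(9, 2) = 18.

18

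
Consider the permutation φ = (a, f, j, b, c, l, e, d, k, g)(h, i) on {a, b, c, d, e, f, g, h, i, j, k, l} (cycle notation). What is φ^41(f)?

f lies in the 10-cycle (a, f, j, b, c, l, e, d, k, g).
Powers repeat with period 10 on this cycle, and 41 mod 10 = 1, so φ^41(f) = φ^1(f).
Stepping 1 place around the cycle: f → j.

j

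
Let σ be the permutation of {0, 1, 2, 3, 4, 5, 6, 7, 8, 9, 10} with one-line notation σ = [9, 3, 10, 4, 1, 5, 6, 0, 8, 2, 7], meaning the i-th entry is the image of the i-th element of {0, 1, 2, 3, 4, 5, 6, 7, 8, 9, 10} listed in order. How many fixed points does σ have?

The fixed points (elements with σ(x) = x) are {5, 6, 8}, so there are 3.

3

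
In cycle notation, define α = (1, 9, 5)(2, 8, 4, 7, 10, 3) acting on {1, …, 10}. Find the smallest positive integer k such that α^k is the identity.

6

The cycle type of α is (6, 3, 1).
The order of α is the least common multiple of its cycle lengths: lcm(6, 3) = 6.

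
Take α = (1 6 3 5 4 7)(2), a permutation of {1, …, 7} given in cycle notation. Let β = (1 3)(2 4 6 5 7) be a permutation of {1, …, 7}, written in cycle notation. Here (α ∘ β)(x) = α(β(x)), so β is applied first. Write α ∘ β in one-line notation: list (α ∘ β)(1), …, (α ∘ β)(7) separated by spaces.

5 7 6 3 1 4 2

For each element, apply β then α: 1 → 3 → 5; 2 → 4 → 7; 3 → 1 → 6; 4 → 6 → 3; 5 → 7 → 1; 6 → 5 → 4; 7 → 2 → 2.
So α ∘ β in one-line form is 5 7 6 3 1 4 2.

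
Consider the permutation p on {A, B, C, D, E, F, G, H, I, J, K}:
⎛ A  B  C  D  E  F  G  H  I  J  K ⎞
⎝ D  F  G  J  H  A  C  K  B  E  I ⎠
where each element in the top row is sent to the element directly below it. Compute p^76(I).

D

Tracing I → B → … returns to I after 9 steps, so I lies in a 9-cycle (A D J E H K I B F).
Since the cycle has length 9, p^76 acts on it the same as p^4 (76 mod 9 = 4).
Advancing 4 steps from I: I → B → F → A → D.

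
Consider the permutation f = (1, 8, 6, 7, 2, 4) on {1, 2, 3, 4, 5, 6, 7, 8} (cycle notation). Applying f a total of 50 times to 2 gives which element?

2 lies in the 6-cycle (1, 8, 6, 7, 2, 4).
Powers repeat with period 6 on this cycle, and 50 mod 6 = 2, so f^50(2) = f^2(2).
Advancing 2 steps from 2: 2 → 4 → 1.

1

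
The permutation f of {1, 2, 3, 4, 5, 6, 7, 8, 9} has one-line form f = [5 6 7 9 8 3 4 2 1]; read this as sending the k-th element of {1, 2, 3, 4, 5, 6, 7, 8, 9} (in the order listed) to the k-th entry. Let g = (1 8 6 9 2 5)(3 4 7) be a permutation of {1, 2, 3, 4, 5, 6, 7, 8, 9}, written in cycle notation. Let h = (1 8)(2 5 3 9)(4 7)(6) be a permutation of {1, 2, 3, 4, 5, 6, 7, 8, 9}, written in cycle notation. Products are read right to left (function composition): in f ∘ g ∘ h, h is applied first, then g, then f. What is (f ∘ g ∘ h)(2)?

5

Chase 2: h(2) = 5; g(5) = 1; f(1) = 5. Hence (f ∘ g ∘ h)(2) = 5.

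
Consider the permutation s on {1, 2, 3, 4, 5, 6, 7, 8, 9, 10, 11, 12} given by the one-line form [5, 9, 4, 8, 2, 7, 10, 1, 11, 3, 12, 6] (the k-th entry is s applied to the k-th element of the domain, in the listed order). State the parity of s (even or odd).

In disjoint-cycle form the cycle lengths are 12.
A cycle of length ℓ contributes ℓ−1 transpositions, so s is a product of 11 transpositions — odd.

odd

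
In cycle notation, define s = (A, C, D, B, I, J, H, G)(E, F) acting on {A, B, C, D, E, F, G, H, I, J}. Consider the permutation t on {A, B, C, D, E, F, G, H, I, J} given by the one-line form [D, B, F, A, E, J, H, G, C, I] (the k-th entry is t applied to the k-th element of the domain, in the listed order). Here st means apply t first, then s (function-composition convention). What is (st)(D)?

C

First apply t: t(D) = A, then s(A) = C. Thus (st)(D) = C.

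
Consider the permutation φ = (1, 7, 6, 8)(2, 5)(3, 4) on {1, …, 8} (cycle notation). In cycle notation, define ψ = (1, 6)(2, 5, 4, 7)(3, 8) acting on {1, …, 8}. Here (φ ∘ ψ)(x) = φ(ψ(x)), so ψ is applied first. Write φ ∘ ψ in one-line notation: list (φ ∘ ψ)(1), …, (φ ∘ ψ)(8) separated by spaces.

8 2 1 6 3 7 5 4

For each element, apply ψ then φ: 1 → 6 → 8; 2 → 5 → 2; 3 → 8 → 1; 4 → 7 → 6; 5 → 4 → 3; 6 → 1 → 7; 7 → 2 → 5; 8 → 3 → 4.
So φ ∘ ψ in one-line form is 8 2 1 6 3 7 5 4.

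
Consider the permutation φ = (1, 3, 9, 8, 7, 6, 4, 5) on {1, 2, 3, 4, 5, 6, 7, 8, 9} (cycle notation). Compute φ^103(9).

9 lies in the 8-cycle (1, 3, 9, 8, 7, 6, 4, 5).
On an 8-cycle, φ^8 is the identity, so φ^103 = φ^7 there (103 ≡ 7 mod 8).
Stepping 7 places around the cycle: 9 → 8 → 7 → 6 → 4 → 5 → 1 → 3.

3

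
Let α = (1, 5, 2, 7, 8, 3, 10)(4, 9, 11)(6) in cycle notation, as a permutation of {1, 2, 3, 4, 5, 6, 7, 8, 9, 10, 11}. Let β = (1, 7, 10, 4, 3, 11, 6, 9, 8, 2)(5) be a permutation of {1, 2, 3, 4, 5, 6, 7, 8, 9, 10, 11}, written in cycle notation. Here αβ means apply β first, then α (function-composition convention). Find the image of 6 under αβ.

First apply β: β(6) = 9, then α(9) = 11. Thus (αβ)(6) = 11.

11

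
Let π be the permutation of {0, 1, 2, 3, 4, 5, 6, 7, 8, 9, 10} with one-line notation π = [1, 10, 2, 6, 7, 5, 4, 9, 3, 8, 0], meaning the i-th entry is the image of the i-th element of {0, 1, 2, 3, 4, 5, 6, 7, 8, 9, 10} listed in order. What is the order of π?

Writing π as disjoint cycles, the cycle lengths are 6, 3, 1, 1.
The order is lcm(6, 3) = 6.

6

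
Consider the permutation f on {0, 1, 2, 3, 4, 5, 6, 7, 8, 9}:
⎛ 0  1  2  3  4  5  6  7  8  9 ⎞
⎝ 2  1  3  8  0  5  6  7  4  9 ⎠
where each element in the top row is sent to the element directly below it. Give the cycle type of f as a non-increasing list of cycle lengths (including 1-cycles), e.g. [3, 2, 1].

The disjoint cycles are (0, 2, 3, 8, 4)(1)(5)(6)(7)(9), with lengths 5, 1, 1, 1, 1, 1 in non-increasing order.

[5, 1, 1, 1, 1, 1]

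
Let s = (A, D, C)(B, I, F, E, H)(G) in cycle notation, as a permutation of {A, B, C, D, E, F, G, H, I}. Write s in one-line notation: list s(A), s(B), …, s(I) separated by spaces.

Reading each image from the cycles: A→D, B→I, C→A, D→C, E→H, F→E, G→G, H→B, I→F.
Listing these in domain order gives D I A C H E G B F.

D I A C H E G B F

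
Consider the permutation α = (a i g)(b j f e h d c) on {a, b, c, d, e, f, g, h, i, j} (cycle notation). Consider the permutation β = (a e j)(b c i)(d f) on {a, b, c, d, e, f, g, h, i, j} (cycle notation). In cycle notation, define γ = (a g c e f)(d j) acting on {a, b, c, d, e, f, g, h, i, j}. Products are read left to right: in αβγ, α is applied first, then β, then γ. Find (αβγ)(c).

e

(αβγ)(c) = γ(β(α(c))). α(c) = b, then β(b) = c, then γ(c) = e, so the result is e.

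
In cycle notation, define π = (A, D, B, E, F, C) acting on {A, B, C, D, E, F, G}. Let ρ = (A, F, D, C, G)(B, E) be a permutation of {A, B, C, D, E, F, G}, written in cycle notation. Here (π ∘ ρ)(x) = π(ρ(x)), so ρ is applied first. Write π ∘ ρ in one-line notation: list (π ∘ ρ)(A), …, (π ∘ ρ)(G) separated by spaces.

(π ∘ ρ)(x) = π(ρ(x)). Computing each image: π(ρ(A)) = π(F) = C, π(ρ(B)) = π(E) = F, π(ρ(C)) = π(G) = G, π(ρ(D)) = π(C) = A, π(ρ(E)) = π(B) = E, π(ρ(F)) = π(D) = B, π(ρ(G)) = π(A) = D.
Hence π ∘ ρ = [C F G A E B D].

C F G A E B D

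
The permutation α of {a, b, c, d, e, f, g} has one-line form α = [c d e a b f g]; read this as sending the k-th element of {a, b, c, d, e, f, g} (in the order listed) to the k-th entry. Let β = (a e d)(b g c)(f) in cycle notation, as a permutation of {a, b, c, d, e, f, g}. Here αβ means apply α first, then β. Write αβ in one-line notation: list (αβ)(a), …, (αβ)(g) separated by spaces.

b a d e g f c

(αβ)(x) = β(α(x)). Computing each image: β(α(a)) = β(c) = b, β(α(b)) = β(d) = a, β(α(c)) = β(e) = d, β(α(d)) = β(a) = e, β(α(e)) = β(b) = g, β(α(f)) = β(f) = f, β(α(g)) = β(g) = c.
Hence αβ = [b a d e g f c].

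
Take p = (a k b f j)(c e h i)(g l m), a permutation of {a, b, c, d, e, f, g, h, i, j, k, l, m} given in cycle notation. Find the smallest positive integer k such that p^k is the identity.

60

The cycle type of p is (5, 4, 3, 1).
The order of p is the least common multiple of its cycle lengths: lcm(5, 4, 3) = 60.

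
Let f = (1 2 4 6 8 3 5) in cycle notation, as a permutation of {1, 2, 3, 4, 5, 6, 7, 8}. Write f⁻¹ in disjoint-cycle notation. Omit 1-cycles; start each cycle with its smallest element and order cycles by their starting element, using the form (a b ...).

Inverting a permutation written in cycle notation just reverses the order within every cycle.
Reversing each cycle of f and rotating so the smallest element leads gives (1 5 3 8 6 4 2).

(1 5 3 8 6 4 2)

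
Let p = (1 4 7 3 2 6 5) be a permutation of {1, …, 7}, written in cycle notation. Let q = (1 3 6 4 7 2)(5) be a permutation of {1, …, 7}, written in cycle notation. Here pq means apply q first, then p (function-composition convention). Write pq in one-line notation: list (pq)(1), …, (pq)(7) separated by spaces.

2 4 5 3 1 7 6

Chase each element through q then p: 1 → 3 → 2; 2 → 1 → 4; 3 → 6 → 5; 4 → 7 → 3; 5 → 5 → 1; 6 → 4 → 7; 7 → 2 → 6.
Collecting the images, pq = [2 4 5 3 1 7 6].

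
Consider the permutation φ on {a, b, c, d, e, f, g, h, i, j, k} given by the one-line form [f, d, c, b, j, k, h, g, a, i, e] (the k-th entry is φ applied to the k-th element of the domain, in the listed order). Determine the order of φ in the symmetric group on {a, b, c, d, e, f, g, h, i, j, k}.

6

The disjoint-cycle form of φ has cycle lengths 6, 2, 2, 1.
Since disjoint cycles commute, ord(φ) = lcm(6, 2, 2) = 6.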